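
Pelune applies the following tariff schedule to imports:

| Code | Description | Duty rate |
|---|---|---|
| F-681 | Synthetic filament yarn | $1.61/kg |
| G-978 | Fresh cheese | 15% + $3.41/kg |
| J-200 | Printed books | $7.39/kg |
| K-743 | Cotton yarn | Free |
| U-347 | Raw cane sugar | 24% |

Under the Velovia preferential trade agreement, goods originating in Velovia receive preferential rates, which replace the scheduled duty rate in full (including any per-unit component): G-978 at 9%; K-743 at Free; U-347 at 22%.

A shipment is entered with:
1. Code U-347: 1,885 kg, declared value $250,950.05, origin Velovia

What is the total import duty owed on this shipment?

Line 1 (U-347, Velovia, 1,885 kg, $250,950.05):
Base rate for U-347 is 24%.
Origin Velovia qualifies under the Pelune–Velovia agreement and U-347 is covered: preferential rate 22% applies instead.
Duty = $250,950.05 × 22% = $55,209.01.

$55,209.01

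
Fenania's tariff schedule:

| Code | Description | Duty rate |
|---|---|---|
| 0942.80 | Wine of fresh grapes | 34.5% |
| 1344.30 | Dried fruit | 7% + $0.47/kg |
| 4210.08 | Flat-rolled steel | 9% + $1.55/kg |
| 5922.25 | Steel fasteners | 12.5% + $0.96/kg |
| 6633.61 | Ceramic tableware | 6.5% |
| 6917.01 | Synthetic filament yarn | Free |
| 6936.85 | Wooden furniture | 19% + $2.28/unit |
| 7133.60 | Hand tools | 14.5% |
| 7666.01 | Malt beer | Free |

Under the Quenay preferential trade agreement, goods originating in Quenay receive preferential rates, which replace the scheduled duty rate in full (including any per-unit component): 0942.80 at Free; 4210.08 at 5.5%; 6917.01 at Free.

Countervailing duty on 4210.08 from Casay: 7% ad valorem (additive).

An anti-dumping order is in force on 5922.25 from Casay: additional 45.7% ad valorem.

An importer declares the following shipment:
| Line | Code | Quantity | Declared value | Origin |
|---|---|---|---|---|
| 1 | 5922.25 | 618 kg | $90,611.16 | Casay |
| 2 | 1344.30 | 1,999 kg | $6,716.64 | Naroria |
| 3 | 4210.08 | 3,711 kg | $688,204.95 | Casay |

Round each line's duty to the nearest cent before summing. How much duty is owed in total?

$170,603.51

Line 1 (5922.25, Casay, 618 kg, $90,611.16):
Base rate for 5922.25 is 12.5% + $0.96/kg.
Additional duty on 5922.25 from Casay: +45.7%. Applied ad valorem rate: 12.5% + 45.7% = 58.2%.
Duty = $90,611.16 × 58.2% + 618 × $0.96 = $53,328.98.
Line 2 (1344.30, Naroria, 1,999 kg, $6,716.64):
Base rate for 1344.30 is 7% + $0.47/kg.
Duty = $6,716.64 × 7% + 1,999 × $0.47 = $1,409.69.
Line 3 (4210.08, Casay, 3,711 kg, $688,204.95):
Base rate for 4210.08 is 9% + $1.55/kg.
4210.08 has an FTA preferential rate, but origin Casay is not Quenay; base rate stands.
Additional duty on 4210.08 from Casay: +7%. Applied ad valorem rate: 9% + 7% = 16%.
Duty = $688,204.95 × 16% + 3,711 × $1.55 = $115,864.84.
Total = $53,328.98 + $1,409.69 + $115,864.84 = $170,603.51.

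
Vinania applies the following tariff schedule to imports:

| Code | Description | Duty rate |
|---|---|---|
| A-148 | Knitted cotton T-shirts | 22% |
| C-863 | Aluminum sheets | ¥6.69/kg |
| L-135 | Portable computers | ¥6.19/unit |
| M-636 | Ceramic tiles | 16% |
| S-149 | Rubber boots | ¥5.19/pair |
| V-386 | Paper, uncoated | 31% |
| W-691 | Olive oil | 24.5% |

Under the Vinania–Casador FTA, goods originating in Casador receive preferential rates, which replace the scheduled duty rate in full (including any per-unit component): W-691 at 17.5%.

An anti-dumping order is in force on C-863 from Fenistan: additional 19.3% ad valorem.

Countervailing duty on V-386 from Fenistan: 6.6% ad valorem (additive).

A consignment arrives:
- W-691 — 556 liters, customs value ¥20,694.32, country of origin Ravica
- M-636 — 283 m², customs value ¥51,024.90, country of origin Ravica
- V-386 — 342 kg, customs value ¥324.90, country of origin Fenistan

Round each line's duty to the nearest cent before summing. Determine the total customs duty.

Line 1 (W-691, Ravica, 556 liters, ¥20,694.32):
Base rate for W-691 is 24.5%.
W-691 has an FTA preferential rate, but origin Ravica is not Casador; base rate stands.
Duty = ¥20,694.32 × 24.5% = ¥5,070.11.
Line 2 (M-636, Ravica, 283 m², ¥51,024.90):
Base rate for M-636 is 16%.
Duty = ¥51,024.90 × 16% = ¥8,163.98.
Line 3 (V-386, Fenistan, 342 kg, ¥324.90):
Base rate for V-386 is 31%.
Additional duty on V-386 from Fenistan: +6.6%. Applied ad valorem rate: 31% + 6.6% = 37.6%.
Duty = ¥324.90 × 37.6% = ¥122.16.
Total = ¥5,070.11 + ¥8,163.98 + ¥122.16 = ¥13,356.25.

¥13,356.25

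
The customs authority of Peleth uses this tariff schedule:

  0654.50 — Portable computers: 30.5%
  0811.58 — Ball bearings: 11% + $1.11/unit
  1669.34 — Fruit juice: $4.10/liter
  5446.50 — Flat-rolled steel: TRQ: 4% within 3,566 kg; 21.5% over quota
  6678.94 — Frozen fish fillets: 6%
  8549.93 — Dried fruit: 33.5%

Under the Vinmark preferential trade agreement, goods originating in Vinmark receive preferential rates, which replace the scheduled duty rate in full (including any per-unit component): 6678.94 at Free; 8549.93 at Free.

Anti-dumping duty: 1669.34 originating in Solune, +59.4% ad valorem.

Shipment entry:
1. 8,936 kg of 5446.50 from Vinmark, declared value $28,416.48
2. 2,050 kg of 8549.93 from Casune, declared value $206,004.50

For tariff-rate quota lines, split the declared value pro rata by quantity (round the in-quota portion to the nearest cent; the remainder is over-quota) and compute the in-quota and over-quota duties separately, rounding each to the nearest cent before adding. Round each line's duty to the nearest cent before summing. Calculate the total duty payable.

$73,136.58

Line 1 (5446.50, Vinmark, 8,936 kg, $28,416.48):
Code 5446.50 is under a tariff-rate quota (threshold 3,566 kg). In-quota: 3,566 kg at 4%; over-quota: 5,370 kg at 21.5%.
Pro-rata value split: in-quota = $28,416.48 × 3,566/8,936 = $11,339.88; over-quota = $28,416.48 − $11,339.88 = $17,076.60.
In-quota duty = $11,339.88 × 4% = $453.60. Over-quota duty = $17,076.60 × 21.5% = $3,671.47.
Line duty = $453.60 + $3,671.47 = $4,125.07.
Line 2 (8549.93, Casune, 2,050 kg, $206,004.50):
Base rate for 8549.93 is 33.5%.
8549.93 has an FTA preferential rate, but origin Casune is not Vinmark; base rate stands.
Duty = $206,004.50 × 33.5% = $69,011.51.
Total = $4,125.07 + $69,011.51 = $73,136.58.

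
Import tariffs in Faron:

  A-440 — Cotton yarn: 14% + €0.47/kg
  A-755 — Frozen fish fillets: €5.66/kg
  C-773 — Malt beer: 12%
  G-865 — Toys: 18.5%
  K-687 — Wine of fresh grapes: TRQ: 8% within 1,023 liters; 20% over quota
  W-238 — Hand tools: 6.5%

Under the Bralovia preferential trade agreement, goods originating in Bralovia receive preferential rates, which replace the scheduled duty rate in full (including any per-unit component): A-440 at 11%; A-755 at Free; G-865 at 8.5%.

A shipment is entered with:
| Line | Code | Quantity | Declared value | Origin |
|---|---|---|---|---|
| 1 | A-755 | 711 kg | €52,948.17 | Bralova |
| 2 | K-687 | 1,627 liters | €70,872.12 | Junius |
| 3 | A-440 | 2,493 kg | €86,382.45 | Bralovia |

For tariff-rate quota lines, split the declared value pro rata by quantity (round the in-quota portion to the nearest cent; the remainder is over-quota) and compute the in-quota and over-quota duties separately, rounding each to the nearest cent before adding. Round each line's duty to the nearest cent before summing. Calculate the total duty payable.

Line 1 (A-755, Bralova, 711 kg, €52,948.17):
Base rate for A-755 is €5.66/kg.
A-755 has an FTA preferential rate, but origin Bralova is not Bralovia; base rate stands.
Duty = 711 × €5.66 = €4,024.26.
Line 2 (K-687, Junius, 1,627 liters, €70,872.12):
Code K-687 is under a tariff-rate quota (threshold 1,023 liters). In-quota: 1,023 liters at 8%; over-quota: 604 liters at 20%.
Pro-rata value split: in-quota = €70,872.12 × 1,023/1,627 = €44,561.88; over-quota = €70,872.12 − €44,561.88 = €26,310.24.
In-quota duty = €44,561.88 × 8% = €3,564.95. Over-quota duty = €26,310.24 × 20% = €5,262.05.
Line duty = €3,564.95 + €5,262.05 = €8,827.00.
Line 3 (A-440, Bralovia, 2,493 kg, €86,382.45):
Base rate for A-440 is 14% + €0.47/kg.
Origin Bralovia qualifies under the Faron–Bralovia agreement and A-440 is covered: preferential rate 11% applies instead.
Duty = €86,382.45 × 11% = €9,502.07.
Total = €4,024.26 + €8,827.00 + €9,502.07 = €22,353.33.

€22,353.33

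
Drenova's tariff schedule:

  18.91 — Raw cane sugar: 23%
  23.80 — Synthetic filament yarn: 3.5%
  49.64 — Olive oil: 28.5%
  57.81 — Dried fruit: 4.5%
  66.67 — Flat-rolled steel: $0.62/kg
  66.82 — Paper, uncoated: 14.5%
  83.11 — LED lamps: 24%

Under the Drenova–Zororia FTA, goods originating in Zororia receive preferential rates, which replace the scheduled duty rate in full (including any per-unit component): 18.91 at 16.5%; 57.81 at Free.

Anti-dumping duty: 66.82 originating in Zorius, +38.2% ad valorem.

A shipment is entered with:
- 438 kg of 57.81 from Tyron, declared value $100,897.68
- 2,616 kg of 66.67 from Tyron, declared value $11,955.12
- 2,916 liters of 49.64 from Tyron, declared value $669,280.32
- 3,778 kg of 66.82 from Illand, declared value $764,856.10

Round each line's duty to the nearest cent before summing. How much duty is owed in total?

$307,811.34

Line 1 (57.81, Tyron, 438 kg, $100,897.68):
Base rate for 57.81 is 4.5%.
57.81 has an FTA preferential rate, but origin Tyron is not Zororia; base rate stands.
Duty = $100,897.68 × 4.5% = $4,540.40.
Line 2 (66.67, Tyron, 2,616 kg, $11,955.12):
Base rate for 66.67 is $0.62/kg.
Duty = 2,616 × $0.62 = $1,621.92.
Line 3 (49.64, Tyron, 2,916 liters, $669,280.32):
Base rate for 49.64 is 28.5%.
Duty = $669,280.32 × 28.5% = $190,744.89.
Line 4 (66.82, Illand, 3,778 kg, $764,856.10):
Base rate for 66.82 is 14.5%.
The additional-duty order on 66.82 targets Zorius, not Illand; it does not apply.
Duty = $764,856.10 × 14.5% = $110,904.13.
Total = $4,540.40 + $1,621.92 + $190,744.89 + $110,904.13 = $307,811.34.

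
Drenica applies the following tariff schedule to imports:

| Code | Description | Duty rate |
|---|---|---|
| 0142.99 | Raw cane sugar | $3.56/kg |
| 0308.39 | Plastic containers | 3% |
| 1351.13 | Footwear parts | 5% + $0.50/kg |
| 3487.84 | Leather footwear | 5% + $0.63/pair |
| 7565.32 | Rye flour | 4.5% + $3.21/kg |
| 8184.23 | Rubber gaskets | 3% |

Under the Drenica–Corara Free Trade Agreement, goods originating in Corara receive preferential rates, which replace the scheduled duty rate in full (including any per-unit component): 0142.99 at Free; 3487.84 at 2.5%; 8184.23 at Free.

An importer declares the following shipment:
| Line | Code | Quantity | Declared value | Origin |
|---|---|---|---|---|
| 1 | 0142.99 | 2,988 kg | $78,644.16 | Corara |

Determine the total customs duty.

$0.00

Line 1 (0142.99, Corara, 2,988 kg, $78,644.16):
Base rate for 0142.99 is $3.56/kg.
Origin Corara qualifies under the Drenica–Corara agreement and 0142.99 is covered: preferential rate Free applies instead.
Duty = $78,644.16 × 0% = $0.00.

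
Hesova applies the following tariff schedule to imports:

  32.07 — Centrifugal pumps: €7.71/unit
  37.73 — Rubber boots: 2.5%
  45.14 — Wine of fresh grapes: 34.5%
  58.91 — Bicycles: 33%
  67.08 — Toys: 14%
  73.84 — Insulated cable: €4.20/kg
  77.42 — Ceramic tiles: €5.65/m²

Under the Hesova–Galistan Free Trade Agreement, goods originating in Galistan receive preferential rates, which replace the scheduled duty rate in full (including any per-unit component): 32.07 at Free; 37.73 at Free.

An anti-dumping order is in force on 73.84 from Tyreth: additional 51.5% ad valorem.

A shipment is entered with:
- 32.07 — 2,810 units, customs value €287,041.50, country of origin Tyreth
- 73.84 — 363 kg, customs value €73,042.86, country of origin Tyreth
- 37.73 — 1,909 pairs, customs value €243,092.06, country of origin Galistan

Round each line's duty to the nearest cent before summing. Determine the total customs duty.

€60,806.77

Line 1 (32.07, Tyreth, 2,810 units, €287,041.50):
Base rate for 32.07 is €7.71/unit.
32.07 has an FTA preferential rate, but origin Tyreth is not Galistan; base rate stands.
Duty = 2,810 × €7.71 = €21,665.10.
Line 2 (73.84, Tyreth, 363 kg, €73,042.86):
Base rate for 73.84 is €4.20/kg.
Additional duty on 73.84 from Tyreth: +51.5% ad valorem. Applied ad valorem rate = 51.5%.
Duty = €73,042.86 × 51.5% + 363 × €4.20 = €39,141.67.
Line 3 (37.73, Galistan, 1,909 pairs, €243,092.06):
Base rate for 37.73 is 2.5%.
Origin Galistan qualifies under the Hesova–Galistan agreement and 37.73 is covered: preferential rate Free applies instead.
Duty = €243,092.06 × 0% = €0.00.
Total = €21,665.10 + €39,141.67 + €0.00 = €60,806.77.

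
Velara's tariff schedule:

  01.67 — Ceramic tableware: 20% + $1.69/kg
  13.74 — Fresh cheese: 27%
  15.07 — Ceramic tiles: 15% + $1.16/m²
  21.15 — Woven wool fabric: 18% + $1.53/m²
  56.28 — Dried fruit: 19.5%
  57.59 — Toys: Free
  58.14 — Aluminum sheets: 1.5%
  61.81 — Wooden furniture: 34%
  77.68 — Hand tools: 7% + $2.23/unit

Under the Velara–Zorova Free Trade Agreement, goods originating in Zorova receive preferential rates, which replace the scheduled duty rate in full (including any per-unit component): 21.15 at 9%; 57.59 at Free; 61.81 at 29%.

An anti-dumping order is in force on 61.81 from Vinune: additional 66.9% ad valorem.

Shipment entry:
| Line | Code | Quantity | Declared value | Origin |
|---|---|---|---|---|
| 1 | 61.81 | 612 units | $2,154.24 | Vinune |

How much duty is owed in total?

Line 1 (61.81, Vinune, 612 units, $2,154.24):
Base rate for 61.81 is 34%.
61.81 has an FTA preferential rate, but origin Vinune is not Zorova; base rate stands.
Additional duty on 61.81 from Vinune: +66.9%. Applied ad valorem rate: 34% + 66.9% = 100.9%.
Duty = $2,154.24 × 100.9% = $2,173.63.

$2,173.63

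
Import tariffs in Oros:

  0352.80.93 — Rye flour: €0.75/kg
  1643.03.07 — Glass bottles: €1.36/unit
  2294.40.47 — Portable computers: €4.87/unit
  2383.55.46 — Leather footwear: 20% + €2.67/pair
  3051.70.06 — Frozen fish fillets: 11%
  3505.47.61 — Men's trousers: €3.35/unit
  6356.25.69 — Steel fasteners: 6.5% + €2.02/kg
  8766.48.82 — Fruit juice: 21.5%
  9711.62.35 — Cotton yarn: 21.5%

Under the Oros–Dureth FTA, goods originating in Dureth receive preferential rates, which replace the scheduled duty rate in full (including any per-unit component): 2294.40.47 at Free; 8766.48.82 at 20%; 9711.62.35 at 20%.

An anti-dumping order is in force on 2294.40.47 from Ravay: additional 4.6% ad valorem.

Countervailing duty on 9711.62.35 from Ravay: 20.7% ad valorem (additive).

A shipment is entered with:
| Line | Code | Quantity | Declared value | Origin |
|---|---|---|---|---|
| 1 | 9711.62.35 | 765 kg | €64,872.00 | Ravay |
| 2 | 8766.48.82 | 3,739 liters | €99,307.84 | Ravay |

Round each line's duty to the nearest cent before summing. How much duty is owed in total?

Line 1 (9711.62.35, Ravay, 765 kg, €64,872.00):
Base rate for 9711.62.35 is 21.5%.
9711.62.35 has an FTA preferential rate, but origin Ravay is not Dureth; base rate stands.
Additional duty on 9711.62.35 from Ravay: +20.7%. Applied ad valorem rate: 21.5% + 20.7% = 42.2%.
Duty = €64,872.00 × 42.2% = €27,375.98.
Line 2 (8766.48.82, Ravay, 3,739 liters, €99,307.84):
Base rate for 8766.48.82 is 21.5%.
8766.48.82 has an FTA preferential rate, but origin Ravay is not Dureth; base rate stands.
Duty = €99,307.84 × 21.5% = €21,351.19.
Total = €27,375.98 + €21,351.19 = €48,727.17.

€48,727.17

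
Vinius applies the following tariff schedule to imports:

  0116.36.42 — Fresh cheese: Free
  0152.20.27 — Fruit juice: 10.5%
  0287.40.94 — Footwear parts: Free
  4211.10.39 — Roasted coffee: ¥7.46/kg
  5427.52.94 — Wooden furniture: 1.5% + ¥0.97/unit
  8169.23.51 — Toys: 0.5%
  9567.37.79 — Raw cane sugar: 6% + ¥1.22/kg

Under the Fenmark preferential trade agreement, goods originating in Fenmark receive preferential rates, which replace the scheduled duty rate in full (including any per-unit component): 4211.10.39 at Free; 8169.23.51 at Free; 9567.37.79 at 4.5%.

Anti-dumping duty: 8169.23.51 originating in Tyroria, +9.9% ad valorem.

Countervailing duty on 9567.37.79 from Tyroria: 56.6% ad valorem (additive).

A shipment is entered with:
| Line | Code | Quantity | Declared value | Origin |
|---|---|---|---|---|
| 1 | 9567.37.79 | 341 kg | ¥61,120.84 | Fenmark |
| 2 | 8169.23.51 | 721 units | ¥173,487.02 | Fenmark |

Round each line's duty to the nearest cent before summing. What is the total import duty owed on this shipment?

¥2,750.44

Line 1 (9567.37.79, Fenmark, 341 kg, ¥61,120.84):
Base rate for 9567.37.79 is 6% + ¥1.22/kg.
Origin Fenmark qualifies under the Vinius–Fenmark agreement and 9567.37.79 is covered: preferential rate 4.5% applies instead.
The additional-duty order on 9567.37.79 targets Tyroria, not Fenmark; it does not apply.
Duty = ¥61,120.84 × 4.5% = ¥2,750.44.
Line 2 (8169.23.51, Fenmark, 721 units, ¥173,487.02):
Base rate for 8169.23.51 is 0.5%.
Origin Fenmark qualifies under the Vinius–Fenmark agreement and 8169.23.51 is covered: preferential rate Free applies instead.
The additional-duty order on 8169.23.51 targets Tyroria, not Fenmark; it does not apply.
Duty = ¥173,487.02 × 0% = ¥0.00.
Total = ¥2,750.44 + ¥0.00 = ¥2,750.44.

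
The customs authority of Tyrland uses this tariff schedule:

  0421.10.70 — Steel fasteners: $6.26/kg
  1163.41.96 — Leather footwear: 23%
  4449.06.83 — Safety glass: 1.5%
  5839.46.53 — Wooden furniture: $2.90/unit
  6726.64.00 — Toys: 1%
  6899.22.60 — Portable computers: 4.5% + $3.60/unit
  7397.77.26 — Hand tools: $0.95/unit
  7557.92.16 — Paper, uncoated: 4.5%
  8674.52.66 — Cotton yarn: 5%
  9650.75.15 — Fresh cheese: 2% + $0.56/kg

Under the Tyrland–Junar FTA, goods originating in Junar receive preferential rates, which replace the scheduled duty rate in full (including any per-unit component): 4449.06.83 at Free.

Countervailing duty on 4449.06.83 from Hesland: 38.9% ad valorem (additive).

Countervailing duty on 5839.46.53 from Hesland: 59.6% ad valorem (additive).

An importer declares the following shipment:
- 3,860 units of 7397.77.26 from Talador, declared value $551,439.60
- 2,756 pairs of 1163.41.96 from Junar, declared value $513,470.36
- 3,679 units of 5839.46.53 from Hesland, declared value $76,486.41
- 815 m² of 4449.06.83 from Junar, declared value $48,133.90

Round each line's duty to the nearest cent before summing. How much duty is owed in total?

Line 1 (7397.77.26, Talador, 3,860 units, $551,439.60):
Base rate for 7397.77.26 is $0.95/unit.
Duty = 3,860 × $0.95 = $3,667.00.
Line 2 (1163.41.96, Junar, 2,756 pairs, $513,470.36):
Base rate for 1163.41.96 is 23%.
Origin Junar is the FTA partner but 1163.41.96 is not on the preference list; base rate stands.
Duty = $513,470.36 × 23% = $118,098.18.
Line 3 (5839.46.53, Hesland, 3,679 units, $76,486.41):
Base rate for 5839.46.53 is $2.90/unit.
Additional duty on 5839.46.53 from Hesland: +59.6% ad valorem. Applied ad valorem rate = 59.6%.
Duty = $76,486.41 × 59.6% + 3,679 × $2.90 = $56,255.00.
Line 4 (4449.06.83, Junar, 815 m², $48,133.90):
Base rate for 4449.06.83 is 1.5%.
Origin Junar qualifies under the Tyrland–Junar agreement and 4449.06.83 is covered: preferential rate Free applies instead.
The additional-duty order on 4449.06.83 targets Hesland, not Junar; it does not apply.
Duty = $48,133.90 × 0% = $0.00.
Total = $3,667.00 + $118,098.18 + $56,255.00 + $0.00 = $178,020.18.

$178,020.18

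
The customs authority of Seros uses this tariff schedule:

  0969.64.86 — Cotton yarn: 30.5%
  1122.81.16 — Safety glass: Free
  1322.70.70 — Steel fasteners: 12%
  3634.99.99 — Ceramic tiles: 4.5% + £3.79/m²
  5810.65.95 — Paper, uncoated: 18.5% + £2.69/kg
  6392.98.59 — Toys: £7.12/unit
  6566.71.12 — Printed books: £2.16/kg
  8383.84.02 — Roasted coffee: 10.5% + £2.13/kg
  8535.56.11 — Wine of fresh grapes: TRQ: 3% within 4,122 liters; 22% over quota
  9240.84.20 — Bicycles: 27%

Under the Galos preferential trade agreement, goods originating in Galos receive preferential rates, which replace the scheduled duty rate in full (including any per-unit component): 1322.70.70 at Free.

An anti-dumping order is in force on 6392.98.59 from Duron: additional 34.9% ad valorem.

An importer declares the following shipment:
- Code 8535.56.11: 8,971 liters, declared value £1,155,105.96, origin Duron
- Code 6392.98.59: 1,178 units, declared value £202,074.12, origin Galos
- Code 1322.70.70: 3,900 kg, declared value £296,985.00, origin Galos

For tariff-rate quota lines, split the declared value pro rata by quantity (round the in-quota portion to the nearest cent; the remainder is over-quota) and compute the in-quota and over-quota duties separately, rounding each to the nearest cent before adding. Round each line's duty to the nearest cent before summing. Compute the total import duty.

Line 1 (8535.56.11, Duron, 8,971 liters, £1,155,105.96):
Code 8535.56.11 is under a tariff-rate quota (threshold 4,122 liters). In-quota: 4,122 liters at 3%; over-quota: 4,849 liters at 22%.
Pro-rata value split: in-quota = £1,155,105.96 × 4,122/8,971 = £530,748.72; over-quota = £1,155,105.96 − £530,748.72 = £624,357.24.
In-quota duty = £530,748.72 × 3% = £15,922.46. Over-quota duty = £624,357.24 × 22% = £137,358.59.
Line duty = £15,922.46 + £137,358.59 = £153,281.05.
Line 2 (6392.98.59, Galos, 1,178 units, £202,074.12):
Base rate for 6392.98.59 is £7.12/unit.
Origin Galos is the FTA partner but 6392.98.59 is not on the preference list; base rate stands.
The additional-duty order on 6392.98.59 targets Duron, not Galos; it does not apply.
Duty = 1,178 × £7.12 = £8,387.36.
Line 3 (1322.70.70, Galos, 3,900 kg, £296,985.00):
Base rate for 1322.70.70 is 12%.
Origin Galos qualifies under the Seros–Galos agreement and 1322.70.70 is covered: preferential rate Free applies instead.
Duty = £296,985.00 × 0% = £0.00.
Total = £153,281.05 + £8,387.36 + £0.00 = £161,668.41.

£161,668.41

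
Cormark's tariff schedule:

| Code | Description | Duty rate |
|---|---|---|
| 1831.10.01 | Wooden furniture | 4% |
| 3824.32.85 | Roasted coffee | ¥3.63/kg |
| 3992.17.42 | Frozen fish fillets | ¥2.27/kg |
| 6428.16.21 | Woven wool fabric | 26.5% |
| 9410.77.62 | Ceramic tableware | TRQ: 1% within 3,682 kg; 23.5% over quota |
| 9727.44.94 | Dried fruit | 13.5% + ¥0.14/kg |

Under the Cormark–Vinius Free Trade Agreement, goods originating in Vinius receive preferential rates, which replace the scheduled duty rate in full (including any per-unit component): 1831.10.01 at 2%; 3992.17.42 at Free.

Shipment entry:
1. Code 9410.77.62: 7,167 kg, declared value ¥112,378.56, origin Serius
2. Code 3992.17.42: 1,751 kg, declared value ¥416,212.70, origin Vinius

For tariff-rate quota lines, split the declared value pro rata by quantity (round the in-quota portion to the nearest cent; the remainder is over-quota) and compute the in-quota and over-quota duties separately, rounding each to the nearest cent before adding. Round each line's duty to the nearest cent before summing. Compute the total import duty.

Line 1 (9410.77.62, Serius, 7,167 kg, ¥112,378.56):
Code 9410.77.62 is under a tariff-rate quota (threshold 3,682 kg). In-quota: 3,682 kg at 1%; over-quota: 3,485 kg at 23.5%.
Pro-rata value split: in-quota = ¥112,378.56 × 3,682/7,167 = ¥57,733.76; over-quota = ¥112,378.56 − ¥57,733.76 = ¥54,644.80.
In-quota duty = ¥57,733.76 × 1% = ¥577.34. Over-quota duty = ¥54,644.80 × 23.5% = ¥12,841.53.
Line duty = ¥577.34 + ¥12,841.53 = ¥13,418.87.
Line 2 (3992.17.42, Vinius, 1,751 kg, ¥416,212.70):
Base rate for 3992.17.42 is ¥2.27/kg.
Origin Vinius qualifies under the Cormark–Vinius agreement and 3992.17.42 is covered: preferential rate Free applies instead.
Duty = ¥416,212.70 × 0% = ¥0.00.
Total = ¥13,418.87 + ¥0.00 = ¥13,418.87.

¥13,418.87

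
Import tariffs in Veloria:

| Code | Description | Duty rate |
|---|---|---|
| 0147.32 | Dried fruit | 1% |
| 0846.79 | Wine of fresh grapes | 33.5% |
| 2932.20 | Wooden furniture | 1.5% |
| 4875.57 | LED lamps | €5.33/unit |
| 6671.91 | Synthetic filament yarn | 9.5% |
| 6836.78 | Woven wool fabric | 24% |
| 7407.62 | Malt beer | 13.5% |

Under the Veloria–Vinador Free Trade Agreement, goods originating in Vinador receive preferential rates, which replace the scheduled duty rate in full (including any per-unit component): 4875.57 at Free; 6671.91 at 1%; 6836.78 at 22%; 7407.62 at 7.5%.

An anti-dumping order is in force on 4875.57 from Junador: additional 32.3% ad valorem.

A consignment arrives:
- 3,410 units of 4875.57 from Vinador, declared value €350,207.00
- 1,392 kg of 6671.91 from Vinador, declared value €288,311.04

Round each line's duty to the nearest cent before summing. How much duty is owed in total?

Line 1 (4875.57, Vinador, 3,410 units, €350,207.00):
Base rate for 4875.57 is €5.33/unit.
Origin Vinador qualifies under the Veloria–Vinador agreement and 4875.57 is covered: preferential rate Free applies instead.
The additional-duty order on 4875.57 targets Junador, not Vinador; it does not apply.
Duty = €350,207.00 × 0% = €0.00.
Line 2 (6671.91, Vinador, 1,392 kg, €288,311.04):
Base rate for 6671.91 is 9.5%.
Origin Vinador qualifies under the Veloria–Vinador agreement and 6671.91 is covered: preferential rate 1% applies instead.
Duty = €288,311.04 × 1% = €2,883.11.
Total = €0.00 + €2,883.11 = €2,883.11.

€2,883.11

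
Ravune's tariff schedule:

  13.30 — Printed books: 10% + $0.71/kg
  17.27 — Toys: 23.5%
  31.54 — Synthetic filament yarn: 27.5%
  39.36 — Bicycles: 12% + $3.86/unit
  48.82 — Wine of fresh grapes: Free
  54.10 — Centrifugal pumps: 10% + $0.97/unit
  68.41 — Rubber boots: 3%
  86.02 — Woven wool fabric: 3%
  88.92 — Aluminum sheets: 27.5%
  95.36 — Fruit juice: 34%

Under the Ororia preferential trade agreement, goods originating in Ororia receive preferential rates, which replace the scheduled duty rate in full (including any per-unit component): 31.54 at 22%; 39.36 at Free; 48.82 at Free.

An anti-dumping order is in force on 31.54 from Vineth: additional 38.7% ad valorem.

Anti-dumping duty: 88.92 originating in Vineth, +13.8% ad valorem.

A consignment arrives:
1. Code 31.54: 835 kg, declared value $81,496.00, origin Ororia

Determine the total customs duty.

Line 1 (31.54, Ororia, 835 kg, $81,496.00):
Base rate for 31.54 is 27.5%.
Origin Ororia qualifies under the Ravune–Ororia agreement and 31.54 is covered: preferential rate 22% applies instead.
The additional-duty order on 31.54 targets Vineth, not Ororia; it does not apply.
Duty = $81,496.00 × 22% = $17,929.12.

$17,929.12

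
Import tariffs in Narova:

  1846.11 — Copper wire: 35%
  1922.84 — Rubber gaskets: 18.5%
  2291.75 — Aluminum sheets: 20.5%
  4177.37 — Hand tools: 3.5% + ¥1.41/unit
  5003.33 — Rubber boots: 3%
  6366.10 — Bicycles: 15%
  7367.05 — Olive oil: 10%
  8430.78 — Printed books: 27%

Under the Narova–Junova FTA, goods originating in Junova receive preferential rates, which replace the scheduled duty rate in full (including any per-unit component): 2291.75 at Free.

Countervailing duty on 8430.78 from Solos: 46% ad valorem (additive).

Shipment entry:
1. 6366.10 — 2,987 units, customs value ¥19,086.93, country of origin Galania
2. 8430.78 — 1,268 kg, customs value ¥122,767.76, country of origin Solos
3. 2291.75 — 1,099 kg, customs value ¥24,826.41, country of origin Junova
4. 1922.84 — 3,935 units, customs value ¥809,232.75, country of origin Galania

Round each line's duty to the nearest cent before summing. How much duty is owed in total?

Line 1 (6366.10, Galania, 2,987 units, ¥19,086.93):
Base rate for 6366.10 is 15%.
Duty = ¥19,086.93 × 15% = ¥2,863.04.
Line 2 (8430.78, Solos, 1,268 kg, ¥122,767.76):
Base rate for 8430.78 is 27%.
Additional duty on 8430.78 from Solos: +46%. Applied ad valorem rate: 27% + 46% = 73%.
Duty = ¥122,767.76 × 73% = ¥89,620.46.
Line 3 (2291.75, Junova, 1,099 kg, ¥24,826.41):
Base rate for 2291.75 is 20.5%.
Origin Junova qualifies under the Narova–Junova agreement and 2291.75 is covered: preferential rate Free applies instead.
Duty = ¥24,826.41 × 0% = ¥0.00.
Line 4 (1922.84, Galania, 3,935 units, ¥809,232.75):
Base rate for 1922.84 is 18.5%.
Duty = ¥809,232.75 × 18.5% = ¥149,708.06.
Total = ¥2,863.04 + ¥89,620.46 + ¥0.00 + ¥149,708.06 = ¥242,191.56.

¥242,191.56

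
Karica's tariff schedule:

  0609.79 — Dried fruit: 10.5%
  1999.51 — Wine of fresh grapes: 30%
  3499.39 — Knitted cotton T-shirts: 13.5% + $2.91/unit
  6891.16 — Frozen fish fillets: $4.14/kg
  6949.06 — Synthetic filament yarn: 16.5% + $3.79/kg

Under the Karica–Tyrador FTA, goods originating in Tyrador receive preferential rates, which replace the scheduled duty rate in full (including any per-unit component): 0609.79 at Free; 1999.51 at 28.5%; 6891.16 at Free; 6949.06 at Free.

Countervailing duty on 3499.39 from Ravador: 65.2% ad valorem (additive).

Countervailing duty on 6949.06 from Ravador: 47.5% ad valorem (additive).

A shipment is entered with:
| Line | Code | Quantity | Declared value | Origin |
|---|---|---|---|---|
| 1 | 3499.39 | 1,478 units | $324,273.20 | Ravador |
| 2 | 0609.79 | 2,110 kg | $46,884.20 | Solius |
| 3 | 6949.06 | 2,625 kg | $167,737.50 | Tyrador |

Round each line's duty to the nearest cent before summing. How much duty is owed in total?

Line 1 (3499.39, Ravador, 1,478 units, $324,273.20):
Base rate for 3499.39 is 13.5% + $2.91/unit.
Additional duty on 3499.39 from Ravador: +65.2%. Applied ad valorem rate: 13.5% + 65.2% = 78.7%.
Duty = $324,273.20 × 78.7% + 1,478 × $2.91 = $259,503.99.
Line 2 (0609.79, Solius, 2,110 kg, $46,884.20):
Base rate for 0609.79 is 10.5%.
0609.79 has an FTA preferential rate, but origin Solius is not Tyrador; base rate stands.
Duty = $46,884.20 × 10.5% = $4,922.84.
Line 3 (6949.06, Tyrador, 2,625 kg, $167,737.50):
Base rate for 6949.06 is 16.5% + $3.79/kg.
Origin Tyrador qualifies under the Karica–Tyrador agreement and 6949.06 is covered: preferential rate Free applies instead.
The additional-duty order on 6949.06 targets Ravador, not Tyrador; it does not apply.
Duty = $167,737.50 × 0% = $0.00.
Total = $259,503.99 + $4,922.84 + $0.00 = $264,426.83.

$264,426.83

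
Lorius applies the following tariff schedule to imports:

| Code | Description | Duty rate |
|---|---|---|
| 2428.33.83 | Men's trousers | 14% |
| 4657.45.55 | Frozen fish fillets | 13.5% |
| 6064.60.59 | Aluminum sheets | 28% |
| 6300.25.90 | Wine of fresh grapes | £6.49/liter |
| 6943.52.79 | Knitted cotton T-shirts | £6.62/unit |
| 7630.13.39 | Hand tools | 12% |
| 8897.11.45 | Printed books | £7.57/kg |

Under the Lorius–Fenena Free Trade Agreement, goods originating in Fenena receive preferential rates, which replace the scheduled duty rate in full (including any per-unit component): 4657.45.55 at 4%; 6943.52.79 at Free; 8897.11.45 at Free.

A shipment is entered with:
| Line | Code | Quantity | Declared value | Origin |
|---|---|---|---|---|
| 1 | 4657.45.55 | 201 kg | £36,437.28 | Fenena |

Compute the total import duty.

£1,457.49

Line 1 (4657.45.55, Fenena, 201 kg, £36,437.28):
Base rate for 4657.45.55 is 13.5%.
Origin Fenena qualifies under the Lorius–Fenena agreement and 4657.45.55 is covered: preferential rate 4% applies instead.
Duty = £36,437.28 × 4% = £1,457.49.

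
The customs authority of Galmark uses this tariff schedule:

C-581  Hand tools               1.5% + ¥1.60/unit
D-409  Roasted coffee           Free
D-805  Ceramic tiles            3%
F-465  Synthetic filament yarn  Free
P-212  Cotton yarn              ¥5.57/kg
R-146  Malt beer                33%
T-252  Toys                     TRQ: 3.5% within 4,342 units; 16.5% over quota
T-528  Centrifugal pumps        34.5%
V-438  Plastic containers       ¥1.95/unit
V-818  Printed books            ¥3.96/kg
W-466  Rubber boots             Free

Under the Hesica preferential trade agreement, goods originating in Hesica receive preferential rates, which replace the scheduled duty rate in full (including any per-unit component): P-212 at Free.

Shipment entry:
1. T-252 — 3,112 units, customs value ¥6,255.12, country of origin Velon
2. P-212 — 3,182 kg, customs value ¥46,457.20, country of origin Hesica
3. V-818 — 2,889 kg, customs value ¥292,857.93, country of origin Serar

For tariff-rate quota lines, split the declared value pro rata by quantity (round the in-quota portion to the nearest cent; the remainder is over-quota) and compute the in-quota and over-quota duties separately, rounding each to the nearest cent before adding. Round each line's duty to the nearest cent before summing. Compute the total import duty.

¥11,659.37

Line 1 (T-252, Velon, 3,112 units, ¥6,255.12):
Code T-252 is under a tariff-rate quota (threshold 4,342 units). Quantity 3,112 units is within the quota, so the in-quota rate 3.5% applies to the full value.
Duty = ¥6,255.12 × 3.5% = ¥218.93.
Line 2 (P-212, Hesica, 3,182 kg, ¥46,457.20):
Base rate for P-212 is ¥5.57/kg.
Origin Hesica qualifies under the Galmark–Hesica agreement and P-212 is covered: preferential rate Free applies instead.
Duty = ¥46,457.20 × 0% = ¥0.00.
Line 3 (V-818, Serar, 2,889 kg, ¥292,857.93):
Base rate for V-818 is ¥3.96/kg.
Duty = 2,889 × ¥3.96 = ¥11,440.44.
Total = ¥218.93 + ¥0.00 + ¥11,440.44 = ¥11,659.37.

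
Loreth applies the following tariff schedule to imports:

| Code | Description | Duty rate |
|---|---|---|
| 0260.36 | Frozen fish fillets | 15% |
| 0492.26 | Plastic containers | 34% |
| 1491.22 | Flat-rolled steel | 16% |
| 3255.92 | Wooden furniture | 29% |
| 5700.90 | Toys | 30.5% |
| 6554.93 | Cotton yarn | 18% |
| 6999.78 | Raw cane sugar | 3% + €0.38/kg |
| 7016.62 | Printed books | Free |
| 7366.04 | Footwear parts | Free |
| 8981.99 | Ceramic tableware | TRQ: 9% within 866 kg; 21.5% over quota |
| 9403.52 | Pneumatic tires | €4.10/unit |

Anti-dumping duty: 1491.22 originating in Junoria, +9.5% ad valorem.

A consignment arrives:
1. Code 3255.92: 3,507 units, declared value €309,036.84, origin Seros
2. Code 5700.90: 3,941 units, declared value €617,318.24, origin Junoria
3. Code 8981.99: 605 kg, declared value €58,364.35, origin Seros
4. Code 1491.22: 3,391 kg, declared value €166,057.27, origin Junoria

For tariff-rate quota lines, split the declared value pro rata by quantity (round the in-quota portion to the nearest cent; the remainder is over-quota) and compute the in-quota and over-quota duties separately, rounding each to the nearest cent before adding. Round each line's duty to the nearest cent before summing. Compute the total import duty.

€325,500.13

Line 1 (3255.92, Seros, 3,507 units, €309,036.84):
Base rate for 3255.92 is 29%.
Duty = €309,036.84 × 29% = €89,620.68.
Line 2 (5700.90, Junoria, 3,941 units, €617,318.24):
Base rate for 5700.90 is 30.5%.
Duty = €617,318.24 × 30.5% = €188,282.06.
Line 3 (8981.99, Seros, 605 kg, €58,364.35):
Code 8981.99 is under a tariff-rate quota (threshold 866 kg). Quantity 605 kg is within the quota, so the in-quota rate 9% applies to the full value.
Duty = €58,364.35 × 9% = €5,252.79.
Line 4 (1491.22, Junoria, 3,391 kg, €166,057.27):
Base rate for 1491.22 is 16%.
Additional duty on 1491.22 from Junoria: +9.5%. Applied ad valorem rate: 16% + 9.5% = 25.5%.
Duty = €166,057.27 × 25.5% = €42,344.60.
Total = €89,620.68 + €188,282.06 + €5,252.79 + €42,344.60 = €325,500.13.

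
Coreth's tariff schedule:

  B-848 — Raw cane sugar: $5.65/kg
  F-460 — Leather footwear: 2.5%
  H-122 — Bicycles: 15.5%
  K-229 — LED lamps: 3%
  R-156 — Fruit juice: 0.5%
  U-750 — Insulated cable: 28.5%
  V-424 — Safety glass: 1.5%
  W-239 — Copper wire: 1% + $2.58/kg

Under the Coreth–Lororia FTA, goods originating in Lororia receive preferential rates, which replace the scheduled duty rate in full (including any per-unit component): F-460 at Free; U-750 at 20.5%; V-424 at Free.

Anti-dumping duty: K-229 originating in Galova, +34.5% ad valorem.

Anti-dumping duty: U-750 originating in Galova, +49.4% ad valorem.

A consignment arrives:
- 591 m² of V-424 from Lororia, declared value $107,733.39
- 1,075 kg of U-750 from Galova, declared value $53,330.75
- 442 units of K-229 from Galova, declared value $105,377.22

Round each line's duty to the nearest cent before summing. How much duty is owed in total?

Line 1 (V-424, Lororia, 591 m², $107,733.39):
Base rate for V-424 is 1.5%.
Origin Lororia qualifies under the Coreth–Lororia agreement and V-424 is covered: preferential rate Free applies instead.
Duty = $107,733.39 × 0% = $0.00.
Line 2 (U-750, Galova, 1,075 kg, $53,330.75):
Base rate for U-750 is 28.5%.
U-750 has an FTA preferential rate, but origin Galova is not Lororia; base rate stands.
Additional duty on U-750 from Galova: +49.4%. Applied ad valorem rate: 28.5% + 49.4% = 77.9%.
Duty = $53,330.75 × 77.9% = $41,544.65.
Line 3 (K-229, Galova, 442 units, $105,377.22):
Base rate for K-229 is 3%.
Additional duty on K-229 from Galova: +34.5%. Applied ad valorem rate: 3% + 34.5% = 37.5%.
Duty = $105,377.22 × 37.5% = $39,516.46.
Total = $0.00 + $41,544.65 + $39,516.46 = $81,061.11.

$81,061.11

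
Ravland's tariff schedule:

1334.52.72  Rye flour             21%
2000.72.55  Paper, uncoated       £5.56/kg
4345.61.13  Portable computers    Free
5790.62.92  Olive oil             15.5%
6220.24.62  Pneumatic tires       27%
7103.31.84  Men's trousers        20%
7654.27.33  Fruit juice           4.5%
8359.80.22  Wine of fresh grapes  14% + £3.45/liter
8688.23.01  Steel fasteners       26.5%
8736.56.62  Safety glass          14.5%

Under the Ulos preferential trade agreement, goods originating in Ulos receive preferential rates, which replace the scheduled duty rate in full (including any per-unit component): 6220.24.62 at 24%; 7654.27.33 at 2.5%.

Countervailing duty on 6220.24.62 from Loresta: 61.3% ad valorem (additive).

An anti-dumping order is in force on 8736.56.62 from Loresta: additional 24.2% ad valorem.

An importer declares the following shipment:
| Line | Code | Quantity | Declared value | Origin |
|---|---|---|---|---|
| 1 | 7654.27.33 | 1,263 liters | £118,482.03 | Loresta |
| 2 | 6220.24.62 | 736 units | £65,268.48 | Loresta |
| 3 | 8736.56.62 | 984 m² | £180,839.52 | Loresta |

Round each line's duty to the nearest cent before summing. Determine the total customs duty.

£132,948.65

Line 1 (7654.27.33, Loresta, 1,263 liters, £118,482.03):
Base rate for 7654.27.33 is 4.5%.
7654.27.33 has an FTA preferential rate, but origin Loresta is not Ulos; base rate stands.
Duty = £118,482.03 × 4.5% = £5,331.69.
Line 2 (6220.24.62, Loresta, 736 units, £65,268.48):
Base rate for 6220.24.62 is 27%.
6220.24.62 has an FTA preferential rate, but origin Loresta is not Ulos; base rate stands.
Additional duty on 6220.24.62 from Loresta: +61.3%. Applied ad valorem rate: 27% + 61.3% = 88.3%.
Duty = £65,268.48 × 88.3% = £57,632.07.
Line 3 (8736.56.62, Loresta, 984 m², £180,839.52):
Base rate for 8736.56.62 is 14.5%.
Additional duty on 8736.56.62 from Loresta: +24.2%. Applied ad valorem rate: 14.5% + 24.2% = 38.7%.
Duty = £180,839.52 × 38.7% = £69,984.89.
Total = £5,331.69 + £57,632.07 + £69,984.89 = £132,948.65.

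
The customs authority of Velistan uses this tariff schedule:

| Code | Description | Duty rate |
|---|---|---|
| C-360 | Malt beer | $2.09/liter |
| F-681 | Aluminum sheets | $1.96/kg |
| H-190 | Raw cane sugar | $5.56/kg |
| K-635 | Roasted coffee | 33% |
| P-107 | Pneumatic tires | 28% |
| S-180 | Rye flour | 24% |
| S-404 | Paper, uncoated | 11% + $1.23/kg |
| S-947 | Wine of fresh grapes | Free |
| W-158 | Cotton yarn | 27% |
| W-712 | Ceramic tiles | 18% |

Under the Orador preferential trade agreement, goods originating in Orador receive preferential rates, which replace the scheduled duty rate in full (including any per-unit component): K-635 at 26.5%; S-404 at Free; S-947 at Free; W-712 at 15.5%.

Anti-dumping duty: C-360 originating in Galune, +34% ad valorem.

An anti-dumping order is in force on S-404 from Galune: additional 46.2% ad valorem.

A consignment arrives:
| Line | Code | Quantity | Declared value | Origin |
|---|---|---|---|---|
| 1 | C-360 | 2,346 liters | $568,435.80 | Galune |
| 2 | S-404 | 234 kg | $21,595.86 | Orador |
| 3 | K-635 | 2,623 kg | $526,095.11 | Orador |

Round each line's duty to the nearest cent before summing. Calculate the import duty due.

Line 1 (C-360, Galune, 2,346 liters, $568,435.80):
Base rate for C-360 is $2.09/liter.
Additional duty on C-360 from Galune: +34% ad valorem. Applied ad valorem rate = 34%.
Duty = $568,435.80 × 34% + 2,346 × $2.09 = $198,171.31.
Line 2 (S-404, Orador, 234 kg, $21,595.86):
Base rate for S-404 is 11% + $1.23/kg.
Origin Orador qualifies under the Velistan–Orador agreement and S-404 is covered: preferential rate Free applies instead.
The additional-duty order on S-404 targets Galune, not Orador; it does not apply.
Duty = $21,595.86 × 0% = $0.00.
Line 3 (K-635, Orador, 2,623 kg, $526,095.11):
Base rate for K-635 is 33%.
Origin Orador qualifies under the Velistan–Orador agreement and K-635 is covered: preferential rate 26.5% applies instead.
Duty = $526,095.11 × 26.5% = $139,415.20.
Total = $198,171.31 + $0.00 + $139,415.20 = $337,586.51.

$337,586.51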